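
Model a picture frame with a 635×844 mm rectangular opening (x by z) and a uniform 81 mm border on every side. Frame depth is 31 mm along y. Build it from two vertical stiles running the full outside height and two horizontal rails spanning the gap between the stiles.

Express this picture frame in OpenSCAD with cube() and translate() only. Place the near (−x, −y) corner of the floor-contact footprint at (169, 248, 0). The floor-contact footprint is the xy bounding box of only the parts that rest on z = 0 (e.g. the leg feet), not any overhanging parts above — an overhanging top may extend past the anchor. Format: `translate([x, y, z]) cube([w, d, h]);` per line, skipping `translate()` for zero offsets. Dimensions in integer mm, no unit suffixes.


translate([169, 248, 0]) cube([81, 31, 1006]);
translate([885, 248, 0]) cube([81, 31, 1006]);
translate([250, 248, 0]) cube([635, 31, 81]);
translate([250, 248, 925]) cube([635, 31, 81]);


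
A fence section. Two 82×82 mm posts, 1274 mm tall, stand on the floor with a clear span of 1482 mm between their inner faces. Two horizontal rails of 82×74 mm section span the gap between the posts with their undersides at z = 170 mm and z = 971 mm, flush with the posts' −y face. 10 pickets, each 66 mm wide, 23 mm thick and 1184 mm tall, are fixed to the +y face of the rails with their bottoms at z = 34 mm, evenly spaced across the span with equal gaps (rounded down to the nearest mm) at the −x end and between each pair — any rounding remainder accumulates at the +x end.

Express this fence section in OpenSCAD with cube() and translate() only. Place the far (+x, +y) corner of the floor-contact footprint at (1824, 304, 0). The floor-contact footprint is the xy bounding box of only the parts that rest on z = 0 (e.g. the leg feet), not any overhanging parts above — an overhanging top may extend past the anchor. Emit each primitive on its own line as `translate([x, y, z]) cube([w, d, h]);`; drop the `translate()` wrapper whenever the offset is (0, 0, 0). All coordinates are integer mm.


translate([178, 222, 0]) cube([82, 82, 1274]);
translate([1742, 222, 0]) cube([82, 82, 1274]);
translate([260, 222, 170]) cube([1482, 82, 74]);
translate([260, 222, 971]) cube([1482, 82, 74]);
translate([334, 304, 34]) cube([66, 23, 1184]);
translate([474, 304, 34]) cube([66, 23, 1184]);
translate([614, 304, 34]) cube([66, 23, 1184]);
translate([754, 304, 34]) cube([66, 23, 1184]);
translate([894, 304, 34]) cube([66, 23, 1184]);
translate([1034, 304, 34]) cube([66, 23, 1184]);
translate([1174, 304, 34]) cube([66, 23, 1184]);
translate([1314, 304, 34]) cube([66, 23, 1184]);
translate([1454, 304, 34]) cube([66, 23, 1184]);
translate([1594, 304, 34]) cube([66, 23, 1184]);


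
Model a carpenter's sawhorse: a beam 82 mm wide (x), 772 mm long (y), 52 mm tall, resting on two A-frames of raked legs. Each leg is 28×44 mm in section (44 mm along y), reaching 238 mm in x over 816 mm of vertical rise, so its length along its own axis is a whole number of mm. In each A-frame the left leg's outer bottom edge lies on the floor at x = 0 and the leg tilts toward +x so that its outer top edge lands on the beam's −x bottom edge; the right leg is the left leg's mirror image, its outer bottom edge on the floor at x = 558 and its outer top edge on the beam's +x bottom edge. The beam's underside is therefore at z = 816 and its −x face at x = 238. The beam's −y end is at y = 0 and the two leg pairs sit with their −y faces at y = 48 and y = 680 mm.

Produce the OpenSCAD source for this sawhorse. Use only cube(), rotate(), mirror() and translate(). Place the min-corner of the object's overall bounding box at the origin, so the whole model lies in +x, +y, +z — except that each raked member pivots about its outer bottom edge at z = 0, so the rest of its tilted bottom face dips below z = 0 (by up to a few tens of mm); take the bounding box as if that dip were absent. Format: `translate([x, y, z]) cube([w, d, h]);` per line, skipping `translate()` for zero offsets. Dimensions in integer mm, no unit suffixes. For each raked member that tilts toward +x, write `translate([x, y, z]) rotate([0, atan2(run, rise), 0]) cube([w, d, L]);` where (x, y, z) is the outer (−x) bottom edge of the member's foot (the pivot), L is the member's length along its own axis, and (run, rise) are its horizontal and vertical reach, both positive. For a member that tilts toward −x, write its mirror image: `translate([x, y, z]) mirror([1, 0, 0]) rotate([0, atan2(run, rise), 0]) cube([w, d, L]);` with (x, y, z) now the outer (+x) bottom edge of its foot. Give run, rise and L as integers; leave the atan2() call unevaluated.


translate([238, 0, 816]) cube([82, 772, 52]);
translate([0, 48, 0]) rotate([0, atan2(238, 816), 0]) cube([28, 44, 850]);
translate([558, 48, 0]) mirror([1, 0, 0]) rotate([0, atan2(238, 816), 0]) cube([28, 44, 850]);
translate([0, 680, 0]) rotate([0, atan2(238, 816), 0]) cube([28, 44, 850]);
translate([558, 680, 0]) mirror([1, 0, 0]) rotate([0, atan2(238, 816), 0]) cube([28, 44, 850]);


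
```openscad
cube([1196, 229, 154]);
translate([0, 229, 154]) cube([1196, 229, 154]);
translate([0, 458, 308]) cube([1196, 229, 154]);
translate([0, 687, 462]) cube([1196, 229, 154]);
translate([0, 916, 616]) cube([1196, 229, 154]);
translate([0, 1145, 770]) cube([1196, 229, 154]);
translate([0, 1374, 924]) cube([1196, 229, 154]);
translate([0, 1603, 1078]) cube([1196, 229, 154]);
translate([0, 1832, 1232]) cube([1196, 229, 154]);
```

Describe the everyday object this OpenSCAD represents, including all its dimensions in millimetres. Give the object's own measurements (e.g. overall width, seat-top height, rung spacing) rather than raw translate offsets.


A straight staircase of 9 solid steps. Each step is 1196 mm wide (x), 229 mm deep (y, the going) and 154 mm tall (the rise). The first step rests on the floor; each subsequent step sits one going further in +y and one rise higher in +z, directly behind and above the previous step with no overlap.


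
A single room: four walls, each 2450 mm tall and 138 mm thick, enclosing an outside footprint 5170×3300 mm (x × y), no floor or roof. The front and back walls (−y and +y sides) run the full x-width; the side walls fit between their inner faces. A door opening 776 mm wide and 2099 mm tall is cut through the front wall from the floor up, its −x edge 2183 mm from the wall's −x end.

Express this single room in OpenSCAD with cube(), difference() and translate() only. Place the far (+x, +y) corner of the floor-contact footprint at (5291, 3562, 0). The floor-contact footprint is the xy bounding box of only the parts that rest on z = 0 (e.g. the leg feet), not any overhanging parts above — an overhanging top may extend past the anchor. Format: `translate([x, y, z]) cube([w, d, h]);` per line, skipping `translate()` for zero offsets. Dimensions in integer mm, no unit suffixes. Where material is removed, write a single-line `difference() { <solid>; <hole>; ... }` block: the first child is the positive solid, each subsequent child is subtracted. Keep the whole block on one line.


difference() { translate([121, 262, 0]) cube([5170, 138, 2450]); translate([2304, 262, 0]) cube([776, 138, 2099]); }
translate([121, 3424, 0]) cube([5170, 138, 2450]);
translate([121, 400, 0]) cube([138, 3024, 2450]);
translate([5153, 400, 0]) cube([138, 3024, 2450]);


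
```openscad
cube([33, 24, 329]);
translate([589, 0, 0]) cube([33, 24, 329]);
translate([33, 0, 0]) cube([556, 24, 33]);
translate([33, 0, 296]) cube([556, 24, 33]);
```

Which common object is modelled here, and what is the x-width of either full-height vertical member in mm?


A picture frame. The border width is 33 mm.

Four thin pieces enclosing a rectangular opening — a picture frame. The two full-height stiles are 329 mm tall; the top rail sits at z = 296 and is 33 mm tall, so the border above the opening is 329 − 296 = 33 mm, matching the stile x-width.


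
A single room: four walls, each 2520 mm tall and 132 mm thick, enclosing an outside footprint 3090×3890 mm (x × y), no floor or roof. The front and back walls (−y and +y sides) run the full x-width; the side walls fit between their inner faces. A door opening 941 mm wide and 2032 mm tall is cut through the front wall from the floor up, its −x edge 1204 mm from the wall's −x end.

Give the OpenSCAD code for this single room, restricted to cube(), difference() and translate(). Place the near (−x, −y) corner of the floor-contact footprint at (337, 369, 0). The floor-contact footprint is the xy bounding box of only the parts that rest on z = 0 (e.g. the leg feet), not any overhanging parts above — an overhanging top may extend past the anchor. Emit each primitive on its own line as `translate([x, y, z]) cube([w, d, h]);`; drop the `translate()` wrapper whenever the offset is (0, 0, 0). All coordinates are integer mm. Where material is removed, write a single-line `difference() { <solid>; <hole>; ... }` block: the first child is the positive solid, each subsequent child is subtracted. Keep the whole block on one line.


difference() { translate([337, 369, 0]) cube([3090, 132, 2520]); translate([1541, 369, 0]) cube([941, 132, 2032]); }
translate([337, 4127, 0]) cube([3090, 132, 2520]);
translate([337, 501, 0]) cube([132, 3626, 2520]);
translate([3295, 501, 0]) cube([132, 3626, 2520]);


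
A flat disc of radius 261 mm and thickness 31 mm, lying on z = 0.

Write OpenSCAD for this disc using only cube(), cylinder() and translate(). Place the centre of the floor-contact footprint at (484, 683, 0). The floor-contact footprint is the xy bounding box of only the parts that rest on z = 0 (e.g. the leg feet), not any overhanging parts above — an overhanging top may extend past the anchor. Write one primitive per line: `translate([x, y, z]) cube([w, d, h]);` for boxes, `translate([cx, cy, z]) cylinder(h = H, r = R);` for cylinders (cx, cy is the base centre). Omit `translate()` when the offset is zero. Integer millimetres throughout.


translate([484, 683, 0]) cylinder(h = 31, r = 261);


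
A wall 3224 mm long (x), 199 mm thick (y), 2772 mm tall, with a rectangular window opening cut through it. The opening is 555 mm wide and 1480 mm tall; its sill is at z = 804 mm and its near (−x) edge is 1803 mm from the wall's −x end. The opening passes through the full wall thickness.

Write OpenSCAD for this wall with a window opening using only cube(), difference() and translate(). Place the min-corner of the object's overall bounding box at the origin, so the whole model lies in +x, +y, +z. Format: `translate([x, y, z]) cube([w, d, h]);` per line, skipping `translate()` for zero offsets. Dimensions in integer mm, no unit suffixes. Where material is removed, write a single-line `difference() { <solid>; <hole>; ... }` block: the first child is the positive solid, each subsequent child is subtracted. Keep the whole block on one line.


difference() { cube([3224, 199, 2772]); translate([1803, 0, 804]) cube([555, 199, 1480]); }


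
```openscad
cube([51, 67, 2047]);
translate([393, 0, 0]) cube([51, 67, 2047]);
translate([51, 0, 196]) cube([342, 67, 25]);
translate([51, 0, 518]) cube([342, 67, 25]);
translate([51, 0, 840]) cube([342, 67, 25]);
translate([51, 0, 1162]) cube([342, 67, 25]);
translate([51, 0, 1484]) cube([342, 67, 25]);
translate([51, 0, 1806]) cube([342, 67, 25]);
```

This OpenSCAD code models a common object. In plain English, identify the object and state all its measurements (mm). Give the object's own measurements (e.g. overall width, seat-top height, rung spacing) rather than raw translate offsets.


A straight ladder. Two 51×67 mm vertical rails, 2047 mm tall, stand 444 mm apart (outside-to-outside) with their front faces coplanar on the −y side. 6 rungs, each 67 mm deep and 25 mm tall, span between the inner faces of the rails, front faces flush with the rails. The lowest rung's underside is at z = 196 mm and rungs are spaced 322 mm apart (underside to underside).


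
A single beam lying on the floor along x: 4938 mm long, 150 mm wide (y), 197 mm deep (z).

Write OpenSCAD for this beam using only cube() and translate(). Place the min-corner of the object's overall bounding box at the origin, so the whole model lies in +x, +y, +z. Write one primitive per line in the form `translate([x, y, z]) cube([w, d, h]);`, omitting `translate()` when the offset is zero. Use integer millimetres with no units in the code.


cube([4938, 150, 197]);


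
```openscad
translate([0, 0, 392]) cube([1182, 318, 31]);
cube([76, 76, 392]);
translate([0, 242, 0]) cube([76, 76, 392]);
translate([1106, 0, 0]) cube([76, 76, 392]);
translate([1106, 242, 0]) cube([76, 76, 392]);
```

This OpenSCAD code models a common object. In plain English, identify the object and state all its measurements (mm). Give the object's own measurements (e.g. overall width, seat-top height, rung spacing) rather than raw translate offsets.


A bench: a 1182×318 mm seat slab, 31 mm thick, top at z = 423 mm, on four 76×76 mm square legs flush with the seat corners and standing on z = 0.


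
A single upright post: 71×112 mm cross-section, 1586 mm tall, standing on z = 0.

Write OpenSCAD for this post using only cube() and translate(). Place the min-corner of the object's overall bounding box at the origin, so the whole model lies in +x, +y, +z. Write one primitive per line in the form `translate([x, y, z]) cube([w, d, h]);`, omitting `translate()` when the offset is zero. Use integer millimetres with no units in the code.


cube([71, 112, 1586]);


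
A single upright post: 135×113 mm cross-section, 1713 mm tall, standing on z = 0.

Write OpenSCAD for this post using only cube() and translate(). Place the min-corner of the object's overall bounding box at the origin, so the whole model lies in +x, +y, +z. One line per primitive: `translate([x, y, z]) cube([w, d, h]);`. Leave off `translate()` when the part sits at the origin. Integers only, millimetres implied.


cube([135, 113, 1713]);


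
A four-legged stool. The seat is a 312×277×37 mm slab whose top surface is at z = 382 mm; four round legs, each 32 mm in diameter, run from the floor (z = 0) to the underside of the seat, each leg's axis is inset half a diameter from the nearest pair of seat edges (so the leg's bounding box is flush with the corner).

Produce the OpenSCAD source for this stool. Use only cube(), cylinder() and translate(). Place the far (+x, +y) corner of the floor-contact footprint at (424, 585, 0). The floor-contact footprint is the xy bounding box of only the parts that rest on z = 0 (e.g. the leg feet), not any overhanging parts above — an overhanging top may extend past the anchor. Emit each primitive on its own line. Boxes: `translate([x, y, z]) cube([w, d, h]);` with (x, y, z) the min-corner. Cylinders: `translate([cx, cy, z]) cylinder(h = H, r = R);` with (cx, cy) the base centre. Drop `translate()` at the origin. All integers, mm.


translate([112, 308, 345]) cube([312, 277, 37]);
translate([128, 324, 0]) cylinder(h = 345, r = 16);
translate([408, 324, 0]) cylinder(h = 345, r = 16);
translate([128, 569, 0]) cylinder(h = 345, r = 16);
translate([408, 569, 0]) cylinder(h = 345, r = 16);


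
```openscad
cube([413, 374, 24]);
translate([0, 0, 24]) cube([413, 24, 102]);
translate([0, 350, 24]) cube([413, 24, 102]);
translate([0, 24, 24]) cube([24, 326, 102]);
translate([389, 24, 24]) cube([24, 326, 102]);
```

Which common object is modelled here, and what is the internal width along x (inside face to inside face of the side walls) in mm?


An open box. The internal width is 365 mm.

A 413×374 base slab with four walls standing on it — an open box. The base is 413 mm wide and the walls are 24 mm thick, so the internal width is 413 − 2 × 24 = 365 mm.


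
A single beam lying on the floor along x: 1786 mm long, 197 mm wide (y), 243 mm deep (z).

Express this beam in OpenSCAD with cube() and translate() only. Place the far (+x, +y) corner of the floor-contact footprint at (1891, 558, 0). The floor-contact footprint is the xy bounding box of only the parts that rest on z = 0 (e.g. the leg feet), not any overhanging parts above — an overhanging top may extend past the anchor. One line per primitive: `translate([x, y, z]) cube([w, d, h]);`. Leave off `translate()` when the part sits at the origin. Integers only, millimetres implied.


translate([105, 361, 0]) cube([1786, 197, 243]);


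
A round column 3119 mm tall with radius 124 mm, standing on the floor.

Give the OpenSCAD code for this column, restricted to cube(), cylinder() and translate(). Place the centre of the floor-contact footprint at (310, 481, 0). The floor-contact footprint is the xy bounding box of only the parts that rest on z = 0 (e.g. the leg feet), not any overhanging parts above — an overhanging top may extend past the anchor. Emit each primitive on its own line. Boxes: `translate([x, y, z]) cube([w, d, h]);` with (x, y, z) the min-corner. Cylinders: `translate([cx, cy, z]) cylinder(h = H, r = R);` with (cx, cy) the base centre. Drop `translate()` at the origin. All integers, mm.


translate([310, 481, 0]) cylinder(h = 3119, r = 124);


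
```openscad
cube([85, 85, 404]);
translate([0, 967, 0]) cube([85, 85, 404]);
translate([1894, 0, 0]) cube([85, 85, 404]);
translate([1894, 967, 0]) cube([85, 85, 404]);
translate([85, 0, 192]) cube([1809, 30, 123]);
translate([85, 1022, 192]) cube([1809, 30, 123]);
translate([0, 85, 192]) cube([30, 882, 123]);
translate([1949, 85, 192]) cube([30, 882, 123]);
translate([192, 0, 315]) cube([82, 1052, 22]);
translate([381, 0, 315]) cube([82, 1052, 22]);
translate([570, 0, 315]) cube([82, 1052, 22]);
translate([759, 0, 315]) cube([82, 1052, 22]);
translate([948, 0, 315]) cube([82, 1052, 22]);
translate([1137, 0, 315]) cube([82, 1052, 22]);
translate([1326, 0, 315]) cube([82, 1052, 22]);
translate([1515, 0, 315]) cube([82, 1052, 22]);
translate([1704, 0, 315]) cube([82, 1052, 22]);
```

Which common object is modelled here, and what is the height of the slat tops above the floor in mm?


A bed frame. The slat-top height is 337 mm.

Four posts, four rails, and a row of slats — a bed frame. Slats sit on the rails at z = 192 + 123 = 315; with slat thickness 22, the top is 337 mm.


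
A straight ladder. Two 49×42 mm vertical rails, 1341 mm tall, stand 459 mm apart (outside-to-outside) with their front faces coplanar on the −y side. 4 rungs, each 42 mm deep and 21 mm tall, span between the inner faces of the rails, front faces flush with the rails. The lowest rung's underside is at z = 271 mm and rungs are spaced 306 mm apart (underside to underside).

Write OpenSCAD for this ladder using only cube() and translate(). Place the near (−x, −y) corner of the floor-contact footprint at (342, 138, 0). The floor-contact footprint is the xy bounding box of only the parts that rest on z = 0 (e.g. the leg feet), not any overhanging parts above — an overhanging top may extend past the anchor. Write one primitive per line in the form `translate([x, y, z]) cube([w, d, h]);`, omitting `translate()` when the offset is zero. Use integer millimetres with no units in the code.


translate([342, 138, 0]) cube([49, 42, 1341]);
translate([752, 138, 0]) cube([49, 42, 1341]);
translate([391, 138, 271]) cube([361, 42, 21]);
translate([391, 138, 577]) cube([361, 42, 21]);
translate([391, 138, 883]) cube([361, 42, 21]);
translate([391, 138, 1189]) cube([361, 42, 21]);


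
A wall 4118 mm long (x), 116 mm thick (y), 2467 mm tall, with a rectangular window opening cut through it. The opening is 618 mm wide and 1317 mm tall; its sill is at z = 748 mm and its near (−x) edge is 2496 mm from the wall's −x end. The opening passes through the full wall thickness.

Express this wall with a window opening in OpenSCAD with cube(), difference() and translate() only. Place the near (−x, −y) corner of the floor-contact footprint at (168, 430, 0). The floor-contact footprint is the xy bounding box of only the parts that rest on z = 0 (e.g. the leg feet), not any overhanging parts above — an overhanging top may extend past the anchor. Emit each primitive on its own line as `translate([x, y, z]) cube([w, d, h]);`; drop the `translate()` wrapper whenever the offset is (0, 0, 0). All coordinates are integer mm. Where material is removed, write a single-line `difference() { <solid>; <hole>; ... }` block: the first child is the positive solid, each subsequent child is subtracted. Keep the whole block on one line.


difference() { translate([168, 430, 0]) cube([4118, 116, 2467]); translate([2664, 430, 748]) cube([618, 116, 1317]); }


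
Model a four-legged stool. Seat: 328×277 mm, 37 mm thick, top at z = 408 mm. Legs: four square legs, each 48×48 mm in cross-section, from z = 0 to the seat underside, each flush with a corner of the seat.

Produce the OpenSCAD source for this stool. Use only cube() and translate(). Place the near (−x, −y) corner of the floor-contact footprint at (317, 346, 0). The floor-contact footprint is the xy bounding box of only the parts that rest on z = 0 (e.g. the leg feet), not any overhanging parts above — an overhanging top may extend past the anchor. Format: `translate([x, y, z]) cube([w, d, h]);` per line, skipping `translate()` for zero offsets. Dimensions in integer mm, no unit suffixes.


translate([317, 346, 371]) cube([328, 277, 37]);
translate([317, 346, 0]) cube([48, 48, 371]);
translate([597, 346, 0]) cube([48, 48, 371]);
translate([317, 575, 0]) cube([48, 48, 371]);
translate([597, 575, 0]) cube([48, 48, 371]);


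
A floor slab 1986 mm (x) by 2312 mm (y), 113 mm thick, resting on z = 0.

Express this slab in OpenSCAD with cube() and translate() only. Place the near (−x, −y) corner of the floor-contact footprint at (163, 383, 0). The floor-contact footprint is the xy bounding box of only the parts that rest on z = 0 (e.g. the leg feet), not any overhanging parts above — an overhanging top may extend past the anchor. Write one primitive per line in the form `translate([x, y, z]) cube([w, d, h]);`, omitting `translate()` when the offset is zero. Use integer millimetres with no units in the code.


translate([163, 383, 0]) cube([1986, 2312, 113]);


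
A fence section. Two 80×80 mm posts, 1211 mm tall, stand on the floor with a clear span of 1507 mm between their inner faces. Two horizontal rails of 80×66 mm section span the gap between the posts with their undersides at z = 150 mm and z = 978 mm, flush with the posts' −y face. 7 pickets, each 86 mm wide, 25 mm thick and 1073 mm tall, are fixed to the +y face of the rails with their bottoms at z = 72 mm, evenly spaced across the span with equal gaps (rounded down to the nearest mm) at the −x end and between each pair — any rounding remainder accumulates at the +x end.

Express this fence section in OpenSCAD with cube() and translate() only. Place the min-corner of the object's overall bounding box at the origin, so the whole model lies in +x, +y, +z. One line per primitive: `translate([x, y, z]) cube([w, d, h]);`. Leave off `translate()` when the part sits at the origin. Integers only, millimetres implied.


cube([80, 80, 1211]);
translate([1587, 0, 0]) cube([80, 80, 1211]);
translate([80, 0, 150]) cube([1507, 80, 66]);
translate([80, 0, 978]) cube([1507, 80, 66]);
translate([193, 80, 72]) cube([86, 25, 1073]);
translate([392, 80, 72]) cube([86, 25, 1073]);
translate([591, 80, 72]) cube([86, 25, 1073]);
translate([790, 80, 72]) cube([86, 25, 1073]);
translate([989, 80, 72]) cube([86, 25, 1073]);
translate([1188, 80, 72]) cube([86, 25, 1073]);
translate([1387, 80, 72]) cube([86, 25, 1073]);


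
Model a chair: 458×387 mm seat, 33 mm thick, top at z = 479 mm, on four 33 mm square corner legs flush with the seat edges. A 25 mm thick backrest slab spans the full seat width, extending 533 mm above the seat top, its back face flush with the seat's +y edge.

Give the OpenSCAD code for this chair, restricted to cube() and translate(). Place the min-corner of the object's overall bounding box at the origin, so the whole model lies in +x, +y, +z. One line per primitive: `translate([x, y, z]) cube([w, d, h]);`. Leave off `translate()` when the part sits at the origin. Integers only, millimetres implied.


translate([0, 0, 446]) cube([458, 387, 33]);
cube([33, 33, 446]);
translate([425, 0, 0]) cube([33, 33, 446]);
translate([0, 354, 0]) cube([33, 33, 446]);
translate([425, 354, 0]) cube([33, 33, 446]);
translate([0, 362, 479]) cube([458, 25, 533]);


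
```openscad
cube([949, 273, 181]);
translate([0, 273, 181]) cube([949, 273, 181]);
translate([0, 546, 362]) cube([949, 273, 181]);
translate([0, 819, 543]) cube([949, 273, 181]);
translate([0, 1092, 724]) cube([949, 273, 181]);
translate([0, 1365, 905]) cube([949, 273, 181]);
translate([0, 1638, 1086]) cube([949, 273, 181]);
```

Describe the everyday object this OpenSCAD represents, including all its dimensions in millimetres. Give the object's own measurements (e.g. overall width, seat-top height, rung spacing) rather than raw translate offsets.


A straight staircase of 7 solid steps. Each step is 949 mm wide (x), 273 mm deep (y, the going) and 181 mm tall (the rise). The first step rests on the floor; each subsequent step sits one going further in +y and one rise higher in +z, directly behind and above the previous step with no overlap.


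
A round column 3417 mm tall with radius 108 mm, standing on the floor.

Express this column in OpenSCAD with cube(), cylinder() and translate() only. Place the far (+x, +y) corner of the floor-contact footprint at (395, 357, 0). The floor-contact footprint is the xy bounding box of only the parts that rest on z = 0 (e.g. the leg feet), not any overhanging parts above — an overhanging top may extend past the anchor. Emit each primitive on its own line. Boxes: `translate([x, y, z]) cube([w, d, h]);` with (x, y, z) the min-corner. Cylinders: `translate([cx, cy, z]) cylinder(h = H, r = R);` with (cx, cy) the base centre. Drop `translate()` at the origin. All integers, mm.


translate([287, 249, 0]) cylinder(h = 3417, r = 108);


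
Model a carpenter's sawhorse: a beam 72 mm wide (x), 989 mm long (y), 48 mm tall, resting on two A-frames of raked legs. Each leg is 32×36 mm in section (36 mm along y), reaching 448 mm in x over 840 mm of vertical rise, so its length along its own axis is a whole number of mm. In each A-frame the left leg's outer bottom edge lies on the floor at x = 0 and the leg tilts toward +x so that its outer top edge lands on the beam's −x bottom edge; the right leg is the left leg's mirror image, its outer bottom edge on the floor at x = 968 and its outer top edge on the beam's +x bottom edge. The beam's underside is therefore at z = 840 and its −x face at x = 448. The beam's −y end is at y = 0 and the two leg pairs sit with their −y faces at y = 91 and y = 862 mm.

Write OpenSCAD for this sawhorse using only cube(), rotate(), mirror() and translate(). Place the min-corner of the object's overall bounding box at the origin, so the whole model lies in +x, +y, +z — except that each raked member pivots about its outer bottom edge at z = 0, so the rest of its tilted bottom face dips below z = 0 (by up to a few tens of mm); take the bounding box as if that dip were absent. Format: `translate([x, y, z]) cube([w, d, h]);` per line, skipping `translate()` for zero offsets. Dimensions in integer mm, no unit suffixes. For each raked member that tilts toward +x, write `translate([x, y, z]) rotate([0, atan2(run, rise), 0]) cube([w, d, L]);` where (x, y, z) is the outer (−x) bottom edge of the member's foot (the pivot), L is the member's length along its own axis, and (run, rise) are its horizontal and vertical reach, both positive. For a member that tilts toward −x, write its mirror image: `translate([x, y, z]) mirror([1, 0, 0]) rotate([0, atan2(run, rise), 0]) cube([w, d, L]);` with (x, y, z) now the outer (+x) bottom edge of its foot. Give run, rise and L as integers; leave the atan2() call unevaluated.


// leg length = √(448² + 840²) = 952
// right-leg outer foot x = 2·448 + 72 = 968
// beam min-corner = (448, 0, 840)
translate([448, 0, 840]) cube([72, 989, 48]);
translate([0, 91, 0]) rotate([0, atan2(448, 840), 0]) cube([32, 36, 952]);
translate([968, 91, 0]) mirror([1, 0, 0]) rotate([0, atan2(448, 840), 0]) cube([32, 36, 952]);
translate([0, 862, 0]) rotate([0, atan2(448, 840), 0]) cube([32, 36, 952]);
translate([968, 862, 0]) mirror([1, 0, 0]) rotate([0, atan2(448, 840), 0]) cube([32, 36, 952]);


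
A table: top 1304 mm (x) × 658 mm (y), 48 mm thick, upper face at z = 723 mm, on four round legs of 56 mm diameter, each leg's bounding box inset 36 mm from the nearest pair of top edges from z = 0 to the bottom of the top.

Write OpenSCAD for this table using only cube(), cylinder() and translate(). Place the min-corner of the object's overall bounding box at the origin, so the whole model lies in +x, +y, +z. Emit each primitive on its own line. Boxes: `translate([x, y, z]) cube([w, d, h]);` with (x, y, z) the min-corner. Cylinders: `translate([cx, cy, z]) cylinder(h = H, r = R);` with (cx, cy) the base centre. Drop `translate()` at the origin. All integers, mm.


translate([0, 0, 675]) cube([1304, 658, 48]);
translate([64, 64, 0]) cylinder(h = 675, r = 28);
translate([1240, 64, 0]) cylinder(h = 675, r = 28);
translate([64, 594, 0]) cylinder(h = 675, r = 28);
translate([1240, 594, 0]) cylinder(h = 675, r = 28);


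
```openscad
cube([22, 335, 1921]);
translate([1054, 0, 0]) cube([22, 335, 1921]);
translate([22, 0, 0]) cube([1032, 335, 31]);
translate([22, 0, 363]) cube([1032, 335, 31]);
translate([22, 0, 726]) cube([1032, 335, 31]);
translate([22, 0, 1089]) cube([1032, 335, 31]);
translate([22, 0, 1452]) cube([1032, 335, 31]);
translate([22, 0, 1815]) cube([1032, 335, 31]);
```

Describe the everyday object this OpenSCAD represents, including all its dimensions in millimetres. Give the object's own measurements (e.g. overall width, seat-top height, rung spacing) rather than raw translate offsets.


An open bookshelf. Two side panels, each 22 mm thick, 335 mm deep and 1921 mm tall, stand 1076 mm apart (outside-to-outside). Between them sit 6 shelves, each 31 mm thick and 335 mm deep, spanning the full gap between the sides. The bottom shelf rests on the floor (its underside at z = 0) and the clear gap between one shelf's top and the next shelf's underside is 332 mm.


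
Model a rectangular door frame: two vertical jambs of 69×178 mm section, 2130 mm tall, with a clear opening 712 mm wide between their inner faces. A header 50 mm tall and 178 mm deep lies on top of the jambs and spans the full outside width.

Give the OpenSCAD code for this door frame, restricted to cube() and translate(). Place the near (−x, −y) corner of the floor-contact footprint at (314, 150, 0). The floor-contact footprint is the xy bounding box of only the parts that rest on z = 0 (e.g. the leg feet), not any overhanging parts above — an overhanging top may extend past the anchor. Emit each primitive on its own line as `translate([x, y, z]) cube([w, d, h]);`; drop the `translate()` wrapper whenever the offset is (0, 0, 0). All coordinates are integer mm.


translate([314, 150, 0]) cube([69, 178, 2130]);
translate([1095, 150, 0]) cube([69, 178, 2130]);
translate([314, 150, 2130]) cube([850, 178, 50]);


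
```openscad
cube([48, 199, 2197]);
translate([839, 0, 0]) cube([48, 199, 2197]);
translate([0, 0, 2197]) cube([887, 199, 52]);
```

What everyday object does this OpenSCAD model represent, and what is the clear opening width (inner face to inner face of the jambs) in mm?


A door frame. The clear opening width is 791 mm.

Two 2197 mm tall posts with a header on top — a door frame. The left jamb is 48 mm wide at x = 0; the right jamb starts at x = 839. The clear opening is 839 − 48 = 791 mm.


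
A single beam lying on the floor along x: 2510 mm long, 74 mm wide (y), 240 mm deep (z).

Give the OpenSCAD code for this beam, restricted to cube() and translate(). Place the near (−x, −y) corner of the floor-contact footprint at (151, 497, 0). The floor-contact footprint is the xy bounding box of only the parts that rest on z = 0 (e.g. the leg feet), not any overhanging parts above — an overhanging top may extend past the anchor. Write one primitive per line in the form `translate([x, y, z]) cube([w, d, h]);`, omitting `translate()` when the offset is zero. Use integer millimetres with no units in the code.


translate([151, 497, 0]) cube([2510, 74, 240]);


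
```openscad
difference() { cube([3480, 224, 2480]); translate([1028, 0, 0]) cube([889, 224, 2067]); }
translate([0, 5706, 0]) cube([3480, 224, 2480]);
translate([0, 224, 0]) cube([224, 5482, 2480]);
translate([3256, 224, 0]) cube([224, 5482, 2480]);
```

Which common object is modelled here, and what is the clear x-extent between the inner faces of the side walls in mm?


A single room. The interior width is 3032 mm.

Four walls enclosing a rectangle with a door in the front wall — a room. Outside width 3480 minus two 224 mm walls gives 3032 mm.


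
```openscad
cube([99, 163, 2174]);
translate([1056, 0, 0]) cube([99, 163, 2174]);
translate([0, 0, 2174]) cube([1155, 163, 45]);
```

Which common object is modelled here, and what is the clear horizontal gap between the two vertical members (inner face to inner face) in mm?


A door frame. The clear opening width is 957 mm.

Two 2174 mm tall posts with a header on top — a door frame. The left jamb is 99 mm wide at x = 0; the right jamb starts at x = 1056. The clear opening is 1056 − 99 = 957 mm.


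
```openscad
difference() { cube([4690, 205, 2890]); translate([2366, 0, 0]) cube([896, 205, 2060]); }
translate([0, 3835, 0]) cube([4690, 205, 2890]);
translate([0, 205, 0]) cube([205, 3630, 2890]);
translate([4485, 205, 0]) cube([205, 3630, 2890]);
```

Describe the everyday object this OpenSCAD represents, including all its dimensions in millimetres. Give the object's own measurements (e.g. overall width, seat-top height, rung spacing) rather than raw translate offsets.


A single room: four walls, each 2890 mm tall and 205 mm thick, enclosing an outside footprint 4690×4040 mm (x × y), no floor or roof. The front and back walls (−y and +y sides) run the full x-width; the side walls fit between their inner faces. A door opening 896 mm wide and 2060 mm tall is cut through the front wall from the floor up, its −x edge 2366 mm from the wall's −x end.


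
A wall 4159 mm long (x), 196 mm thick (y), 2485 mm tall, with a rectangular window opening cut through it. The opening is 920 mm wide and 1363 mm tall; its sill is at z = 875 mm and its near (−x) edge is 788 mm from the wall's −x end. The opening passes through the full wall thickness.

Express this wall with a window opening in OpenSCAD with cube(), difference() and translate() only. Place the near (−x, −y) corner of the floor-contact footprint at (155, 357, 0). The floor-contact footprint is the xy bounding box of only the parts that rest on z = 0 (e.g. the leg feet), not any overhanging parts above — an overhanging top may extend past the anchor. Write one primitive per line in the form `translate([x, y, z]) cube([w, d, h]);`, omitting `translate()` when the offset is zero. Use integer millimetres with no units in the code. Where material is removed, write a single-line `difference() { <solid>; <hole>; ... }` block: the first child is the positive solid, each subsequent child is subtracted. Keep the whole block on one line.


difference() { translate([155, 357, 0]) cube([4159, 196, 2485]); translate([943, 357, 875]) cube([920, 196, 1363]); }


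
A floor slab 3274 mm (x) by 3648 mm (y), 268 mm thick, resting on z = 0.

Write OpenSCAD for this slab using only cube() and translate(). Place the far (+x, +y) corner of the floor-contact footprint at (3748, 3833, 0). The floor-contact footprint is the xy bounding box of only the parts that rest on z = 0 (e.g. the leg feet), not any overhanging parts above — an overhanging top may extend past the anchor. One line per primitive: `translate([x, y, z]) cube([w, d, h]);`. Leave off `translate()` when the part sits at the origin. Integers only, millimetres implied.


translate([474, 185, 0]) cube([3274, 3648, 268]);


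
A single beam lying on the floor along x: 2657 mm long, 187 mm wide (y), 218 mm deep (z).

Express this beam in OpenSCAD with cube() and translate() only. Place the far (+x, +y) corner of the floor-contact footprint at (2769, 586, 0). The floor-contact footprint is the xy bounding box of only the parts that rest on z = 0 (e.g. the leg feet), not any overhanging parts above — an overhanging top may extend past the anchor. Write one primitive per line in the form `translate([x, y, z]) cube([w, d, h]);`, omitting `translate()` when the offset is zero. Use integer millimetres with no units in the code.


translate([112, 399, 0]) cube([2657, 187, 218]);


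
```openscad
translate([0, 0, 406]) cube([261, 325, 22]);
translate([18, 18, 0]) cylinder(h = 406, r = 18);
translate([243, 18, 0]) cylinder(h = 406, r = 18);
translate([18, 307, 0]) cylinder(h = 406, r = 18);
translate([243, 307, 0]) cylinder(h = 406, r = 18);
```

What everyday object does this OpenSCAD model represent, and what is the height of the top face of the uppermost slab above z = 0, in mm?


A stool. The seat height is 428 mm.

A 261×325×22 slab at z = 406 on four corner cylinders — a stool. The seat top is 406 + 22 = 428 mm.


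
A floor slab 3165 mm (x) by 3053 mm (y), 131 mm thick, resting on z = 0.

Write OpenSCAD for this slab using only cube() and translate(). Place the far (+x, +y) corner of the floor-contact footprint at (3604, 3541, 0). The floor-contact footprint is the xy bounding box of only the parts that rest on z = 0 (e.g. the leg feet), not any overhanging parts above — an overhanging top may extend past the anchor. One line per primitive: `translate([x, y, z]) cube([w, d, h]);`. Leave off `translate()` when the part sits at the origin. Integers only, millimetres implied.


translate([439, 488, 0]) cube([3165, 3053, 131]);


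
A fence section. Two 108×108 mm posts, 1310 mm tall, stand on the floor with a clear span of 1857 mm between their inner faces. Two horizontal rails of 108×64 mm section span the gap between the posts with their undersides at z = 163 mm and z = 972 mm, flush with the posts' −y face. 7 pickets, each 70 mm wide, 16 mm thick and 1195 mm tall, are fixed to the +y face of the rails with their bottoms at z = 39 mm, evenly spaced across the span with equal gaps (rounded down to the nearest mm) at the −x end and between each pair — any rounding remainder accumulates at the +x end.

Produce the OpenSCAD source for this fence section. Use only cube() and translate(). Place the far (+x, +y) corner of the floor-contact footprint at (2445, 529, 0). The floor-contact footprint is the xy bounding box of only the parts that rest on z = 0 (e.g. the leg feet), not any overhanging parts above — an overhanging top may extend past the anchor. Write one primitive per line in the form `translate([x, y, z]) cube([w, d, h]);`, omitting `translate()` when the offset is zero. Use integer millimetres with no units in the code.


translate([372, 421, 0]) cube([108, 108, 1310]);
translate([2337, 421, 0]) cube([108, 108, 1310]);
translate([480, 421, 163]) cube([1857, 108, 64]);
translate([480, 421, 972]) cube([1857, 108, 64]);
translate([650, 529, 39]) cube([70, 16, 1195]);
translate([890, 529, 39]) cube([70, 16, 1195]);
translate([1130, 529, 39]) cube([70, 16, 1195]);
translate([1370, 529, 39]) cube([70, 16, 1195]);
translate([1610, 529, 39]) cube([70, 16, 1195]);
translate([1850, 529, 39]) cube([70, 16, 1195]);
translate([2090, 529, 39]) cube([70, 16, 1195]);


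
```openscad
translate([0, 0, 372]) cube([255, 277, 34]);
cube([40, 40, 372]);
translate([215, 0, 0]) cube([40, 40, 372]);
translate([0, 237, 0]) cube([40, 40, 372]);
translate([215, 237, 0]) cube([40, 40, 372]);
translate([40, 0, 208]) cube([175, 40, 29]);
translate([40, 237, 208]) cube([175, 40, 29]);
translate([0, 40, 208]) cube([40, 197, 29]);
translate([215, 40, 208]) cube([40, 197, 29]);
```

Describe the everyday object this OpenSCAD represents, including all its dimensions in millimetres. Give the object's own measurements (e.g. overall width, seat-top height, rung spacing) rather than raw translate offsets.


A simple wooden stool: a rectangular seat 255 mm (x) by 277 mm (y), 34 mm thick, top face at z = 406 mm, on four square legs, each 40×40 mm in cross-section. The legs rest on z = 0, each flush with a corner of the seat. Four stretchers, 40 mm wide and 29 mm tall, connect adjacent legs with their undersides at z = 208 mm, each running between the inner faces of the legs it joins and aligned with the legs' outer faces on the other axis.
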